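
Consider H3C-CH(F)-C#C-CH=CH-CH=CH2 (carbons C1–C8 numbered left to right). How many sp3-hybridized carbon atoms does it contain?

2

C1: sp3 ✓
C2: sp3 ✓
C3: sp
C4: sp
C5: sp2
C6: sp2
C7: sp2
C8: sp2
C1, C2 → 2 sp3 carbons.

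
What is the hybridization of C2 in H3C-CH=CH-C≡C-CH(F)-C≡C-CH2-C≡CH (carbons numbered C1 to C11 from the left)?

C2: 3 σ bonds, plus one π bond — 3 electron domains, sp2.

sp²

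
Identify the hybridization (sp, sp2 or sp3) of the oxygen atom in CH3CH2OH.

sp^3

The oxygen atom (2 σ bonds and 2 lone pairs) has steric number 4: sp3.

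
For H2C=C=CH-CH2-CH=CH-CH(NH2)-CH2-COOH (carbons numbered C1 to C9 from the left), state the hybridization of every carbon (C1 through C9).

C1 sp2, C2 sp, C3 sp2, C4 sp3, C5 sp2, C6 sp2, C7 sp3, C8 sp3, C9 sp2

C1: 3 σ bonds, plus one π bond; 3 regions of electron density → sp2.
C2 is sp: 2 σ bonds, plus two π bonds, 2 electron-density regions.
C3: 3 σ bonds, plus one π bond; 3 regions of electron density → sp2.
C4: 4 σ bonds — 4 electron domains, sp3.
C5 — 3 σ bonds, plus one π bond. Steric number 3, so sp2.
C6 (3 σ bonds, plus one π bond) has steric number 3: sp2.
C7 — 4 σ bonds. Steric number 4, so sp3.
C8: 4 σ bonds — 4 electron domains, sp3.
C9 carries 3 σ bonds, plus one π bond, giving a steric number of 3, so it is sp2.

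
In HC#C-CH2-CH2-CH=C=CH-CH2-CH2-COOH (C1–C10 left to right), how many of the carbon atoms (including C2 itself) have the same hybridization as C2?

3

C2 is sp (two π bonds).
C1: sp ✓
C2: sp ✓
C3: sp3
C4: sp3
C5: sp2
C6: sp ✓
C7: sp2
C8: sp3
C9: sp3
C10: sp2
3 carbons are sp.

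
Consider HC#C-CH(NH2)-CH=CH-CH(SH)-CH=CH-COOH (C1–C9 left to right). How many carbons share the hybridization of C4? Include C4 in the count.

5

C4 is sp2 (one π bond).
C1: sp
C2: sp
C3: sp3
C4: sp2 ✓
C5: sp2 ✓
C6: sp3
C7: sp2 ✓
C8: sp2 ✓
C9: sp2 ✓
5 carbons are sp2.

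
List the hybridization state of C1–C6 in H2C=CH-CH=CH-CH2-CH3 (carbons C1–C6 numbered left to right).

C1 sp2, C2 sp2, C3 sp2, C4 sp2, C5 sp3, C6 sp3

C1 (3 σ bonds, plus one π bond) has steric number 3: sp2.
C2 (3 σ bonds, plus one π bond) has steric number 3: sp2.
C3: 3 σ bonds, plus one π bond — 3 electron domains, sp2.
C4 (3 σ bonds, plus one π bond) has steric number 3: sp2.
C5: 4 σ bonds; 4 regions of electron density → sp3.
C6 is sp3: 4 σ bonds, 4 electron-density regions.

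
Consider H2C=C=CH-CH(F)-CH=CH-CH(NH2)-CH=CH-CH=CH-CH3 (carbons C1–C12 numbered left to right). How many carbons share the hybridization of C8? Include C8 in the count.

C8 is sp2 (one π bond).
C1: sp2 ✓
C2: sp
C3: sp2 ✓
C4: sp3
C5: sp2 ✓
C6: sp2 ✓
C7: sp3
C8: sp2 ✓
C9: sp2 ✓
C10: sp2 ✓
C11: sp2 ✓
C12: sp3
8 carbons are sp2.

8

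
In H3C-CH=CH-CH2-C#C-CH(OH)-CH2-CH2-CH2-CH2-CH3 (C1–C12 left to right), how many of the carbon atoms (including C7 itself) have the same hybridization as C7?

8

C7 is sp3 (only σ bonds).
C1: sp3 ✓
C2: sp2
C3: sp2
C4: sp3 ✓
C5: sp
C6: sp
C7: sp3 ✓
C8: sp3 ✓
C9: sp3 ✓
C10: sp3 ✓
C11: sp3 ✓
C12: sp3 ✓
8 carbons are sp3.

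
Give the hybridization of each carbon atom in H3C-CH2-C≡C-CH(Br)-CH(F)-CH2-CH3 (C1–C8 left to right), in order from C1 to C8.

C1 sp3, C2 sp3, C3 sp, C4 sp, C5 sp3, C6 sp3, C7 sp3, C8 sp3

C1 — 4 σ bonds. Steric number 4, so sp3.
C2: 4 σ bonds — 4 electron domains, sp3.
C3 — 2 σ bonds, plus two π bonds. Steric number 2, so sp.
C4: 2 σ bonds, plus two π bonds; 2 regions of electron density → sp.
C5 has 4 σ bonds: steric number 4 → sp3.
C6: 4 σ bonds; 4 regions of electron density → sp3.
C7 carries 4 σ bonds, giving a steric number of 4, so it is sp3.
C8 (4 σ bonds) has steric number 4: sp3.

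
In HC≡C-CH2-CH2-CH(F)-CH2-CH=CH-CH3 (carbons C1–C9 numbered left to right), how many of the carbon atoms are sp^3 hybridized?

5

C1: sp
C2: sp
C3: sp3 ✓
C4: sp3 ✓
C5: sp3 ✓
C6: sp3 ✓
C7: sp2
C8: sp2
C9: sp3 ✓
C3, C4, C5, C6, C9 → 5 sp3 carbons.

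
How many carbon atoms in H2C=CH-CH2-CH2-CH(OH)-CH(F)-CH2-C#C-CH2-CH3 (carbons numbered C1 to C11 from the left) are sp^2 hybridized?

C1: sp2 ✓
C2: sp2 ✓
C3: sp3
C4: sp3
C5: sp3
C6: sp3
C7: sp3
C8: sp
C9: sp
C10: sp3
C11: sp3
C1, C2 → 2 sp2 carbons.

2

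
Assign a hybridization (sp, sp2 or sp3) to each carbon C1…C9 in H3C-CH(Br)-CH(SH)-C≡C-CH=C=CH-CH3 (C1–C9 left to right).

C1 has 4 σ bonds: steric number 4 → sp3.
C2 is sp3: 4 σ bonds, 4 electron-density regions.
C3 is sp3: 4 σ bonds, 4 electron-density regions.
C4 is sp: 2 σ bonds, plus two π bonds, 2 electron-density regions.
C5 is sp: 2 σ bonds, plus two π bonds, 2 electron-density regions.
C6 carries 3 σ bonds, plus one π bond, giving a steric number of 3, so it is sp2.
C7: 2 σ bonds, plus two π bonds; 2 regions of electron density → sp.
C8: 3 σ bonds, plus one π bond — 3 electron domains, sp2.
C9 has 4 σ bonds: steric number 4 → sp3.

C1 sp3, C2 sp3, C3 sp3, C4 sp, C5 sp, C6 sp2, C7 sp, C8 sp2, C9 sp3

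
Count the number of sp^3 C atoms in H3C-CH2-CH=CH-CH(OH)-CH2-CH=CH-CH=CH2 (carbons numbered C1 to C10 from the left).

C1: sp3 ✓
C2: sp3 ✓
C3: sp2
C4: sp2
C5: sp3 ✓
C6: sp3 ✓
C7: sp2
C8: sp2
C9: sp2
C10: sp2
C1, C2, C5, C6 → 4 sp3 carbons.

4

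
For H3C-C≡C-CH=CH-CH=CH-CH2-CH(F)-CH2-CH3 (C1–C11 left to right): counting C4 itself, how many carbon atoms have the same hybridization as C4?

4

C4 is sp2 (one π bond).
C1: sp3
C2: sp
C3: sp
C4: sp2 ✓
C5: sp2 ✓
C6: sp2 ✓
C7: sp2 ✓
C8: sp3
C9: sp3
C10: sp3
C11: sp3
4 carbons are sp2.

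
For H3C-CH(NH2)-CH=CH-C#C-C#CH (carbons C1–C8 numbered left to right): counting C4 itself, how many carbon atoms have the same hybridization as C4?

2

C4 is sp2 (one π bond).
C1: sp3
C2: sp3
C3: sp2 ✓
C4: sp2 ✓
C5: sp
C6: sp
C7: sp
C8: sp
2 carbons are sp2.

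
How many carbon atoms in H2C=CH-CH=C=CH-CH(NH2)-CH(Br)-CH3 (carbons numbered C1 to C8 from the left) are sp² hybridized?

4

C1: sp2 ✓
C2: sp2 ✓
C3: sp2 ✓
C4: sp
C5: sp2 ✓
C6: sp3
C7: sp3
C8: sp3
C1, C2, C3, C5 → 4 sp2 carbons.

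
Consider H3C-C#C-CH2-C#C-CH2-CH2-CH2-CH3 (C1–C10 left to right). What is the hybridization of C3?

sp

C3 has 2 σ bonds, plus two π bonds: steric number 2 → sp.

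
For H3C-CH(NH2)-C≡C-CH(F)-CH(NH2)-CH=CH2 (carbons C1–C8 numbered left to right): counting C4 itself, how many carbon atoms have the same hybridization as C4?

C4 is sp (two π bonds).
C1: sp3
C2: sp3
C3: sp ✓
C4: sp ✓
C5: sp3
C6: sp3
C7: sp2
C8: sp2
2 carbons are sp.

2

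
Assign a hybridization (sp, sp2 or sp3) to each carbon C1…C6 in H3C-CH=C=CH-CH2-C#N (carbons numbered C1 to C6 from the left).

C1 has 4 σ bonds: steric number 4 → sp3.
C2 has 3 σ bonds, plus one π bond: steric number 3 → sp2.
C3: 2 σ bonds, plus two π bonds — 2 electron domains, sp.
C4 carries 3 σ bonds, plus one π bond, giving a steric number of 3, so it is sp2.
C5: 4 σ bonds — 4 electron domains, sp3.
C6: 2 σ bonds, plus two π bonds — 2 electron domains, sp.

C1 sp3, C2 sp2, C3 sp, C4 sp2, C5 sp3, C6 sp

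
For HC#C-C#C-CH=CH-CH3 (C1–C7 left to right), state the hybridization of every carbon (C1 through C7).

C1 — 2 σ bonds, plus two π bonds. Steric number 2, so sp.
C2 (2 σ bonds, plus two π bonds) has steric number 2: sp.
C3 has 2 σ bonds, plus two π bonds: steric number 2 → sp.
C4: 2 σ bonds, plus two π bonds — 2 electron domains, sp.
C5 has 3 σ bonds, plus one π bond: steric number 3 → sp2.
C6 — 3 σ bonds, plus one π bond. Steric number 3, so sp2.
C7 (4 σ bonds) has steric number 4: sp3.

C1 sp, C2 sp, C3 sp, C4 sp, C5 sp2, C6 sp2, C7 sp3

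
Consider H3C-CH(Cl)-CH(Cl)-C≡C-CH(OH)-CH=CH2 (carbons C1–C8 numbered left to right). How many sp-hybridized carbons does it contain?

2

C1: sp3
C2: sp3
C3: sp3
C4: sp ✓
C5: sp ✓
C6: sp3
C7: sp2
C8: sp2
C4, C5 → 2 sp carbons.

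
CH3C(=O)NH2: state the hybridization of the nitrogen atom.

The nitrogen lone pair is delocalised into the carbonyl π system (amide resonance), so N is planar sp2 rather than the sp3 a naive steric count of 4 would suggest.

sp^2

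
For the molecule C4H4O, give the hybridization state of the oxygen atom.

One O lone pair is in the aromatic π system (p orbital), the other is in an sp2 hybrid in the ring plane; O has two σ bonds + one in-plane lone pair → sp2.

sp²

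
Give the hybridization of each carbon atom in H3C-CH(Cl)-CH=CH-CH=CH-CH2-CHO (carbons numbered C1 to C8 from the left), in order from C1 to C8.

C1 sp3, C2 sp3, C3 sp2, C4 sp2, C5 sp2, C6 sp2, C7 sp3, C8 sp2

C1 — 4 σ bonds. Steric number 4, so sp3.
C2: 4 σ bonds — 4 electron domains, sp3.
C3: 3 σ bonds, plus one π bond; 3 regions of electron density → sp2.
C4 is sp2: 3 σ bonds, plus one π bond, 3 electron-density regions.
C5: 3 σ bonds, plus one π bond; 3 regions of electron density → sp2.
C6 is sp2: 3 σ bonds, plus one π bond, 3 electron-density regions.
C7 (4 σ bonds) has steric number 4: sp3.
C8 — 3 σ bonds, plus one π bond. Steric number 3, so sp2.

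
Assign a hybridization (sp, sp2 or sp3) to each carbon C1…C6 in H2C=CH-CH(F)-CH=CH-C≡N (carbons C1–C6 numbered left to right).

C1 sp2, C2 sp2, C3 sp3, C4 sp2, C5 sp2, C6 sp

C1 (3 σ bonds, plus one π bond) has steric number 3: sp2.
C2 (3 σ bonds, plus one π bond) has steric number 3: sp2.
C3 is sp3: 4 σ bonds, 4 electron-density regions.
C4: 3 σ bonds, plus one π bond — 3 electron domains, sp2.
C5 (3 σ bonds, plus one π bond) has steric number 3: sp2.
C6: 2 σ bonds, plus two π bonds; 2 regions of electron density → sp.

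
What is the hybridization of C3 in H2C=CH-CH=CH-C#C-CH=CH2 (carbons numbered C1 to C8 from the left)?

sp2

C3 (3 σ bonds, plus one π bond) has steric number 3: sp2.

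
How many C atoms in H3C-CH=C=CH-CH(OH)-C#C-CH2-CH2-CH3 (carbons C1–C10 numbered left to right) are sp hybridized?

3

C1: sp3
C2: sp2
C3: sp ✓
C4: sp2
C5: sp3
C6: sp ✓
C7: sp ✓
C8: sp3
C9: sp3
C10: sp3
C3, C6, C7 → 3 sp carbons.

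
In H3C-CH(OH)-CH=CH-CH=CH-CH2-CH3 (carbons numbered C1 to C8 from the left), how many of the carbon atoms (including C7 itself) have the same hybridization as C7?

C7 is sp3 (only σ bonds).
C1: sp3 ✓
C2: sp3 ✓
C3: sp2
C4: sp2
C5: sp2
C6: sp2
C7: sp3 ✓
C8: sp3 ✓
4 carbons are sp3.

4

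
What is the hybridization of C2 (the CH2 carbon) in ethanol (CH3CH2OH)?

C2 (the CH2 carbon) (4 σ bonds) has steric number 4: sp3.

sp³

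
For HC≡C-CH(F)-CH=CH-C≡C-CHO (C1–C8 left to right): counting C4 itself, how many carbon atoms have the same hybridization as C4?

C4 is sp2 (one π bond).
C1: sp
C2: sp
C3: sp3
C4: sp2 ✓
C5: sp2 ✓
C6: sp
C7: sp
C8: sp2 ✓
3 carbons are sp2.

3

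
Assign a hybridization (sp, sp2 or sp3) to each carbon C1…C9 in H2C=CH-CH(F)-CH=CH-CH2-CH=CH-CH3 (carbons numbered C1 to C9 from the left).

C1: 3 σ bonds, plus one π bond — 3 electron domains, sp2.
C2 carries 3 σ bonds, plus one π bond, giving a steric number of 3, so it is sp2.
C3 — 4 σ bonds. Steric number 4, so sp3.
C4 has 3 σ bonds, plus one π bond: steric number 3 → sp2.
C5: 3 σ bonds, plus one π bond; 3 regions of electron density → sp2.
C6: 4 σ bonds — 4 electron domains, sp3.
C7: 3 σ bonds, plus one π bond — 3 electron domains, sp2.
C8 (3 σ bonds, plus one π bond) has steric number 3: sp2.
C9 has 4 σ bonds: steric number 4 → sp3.

C1 sp2, C2 sp2, C3 sp3, C4 sp2, C5 sp2, C6 sp3, C7 sp2, C8 sp2, C9 sp3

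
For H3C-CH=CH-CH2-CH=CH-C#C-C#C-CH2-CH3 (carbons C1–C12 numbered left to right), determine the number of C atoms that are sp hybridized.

4

C1: sp3
C2: sp2
C3: sp2
C4: sp3
C5: sp2
C6: sp2
C7: sp ✓
C8: sp ✓
C9: sp ✓
C10: sp ✓
C11: sp3
C12: sp3
C7, C8, C9, C10 → 4 sp carbons.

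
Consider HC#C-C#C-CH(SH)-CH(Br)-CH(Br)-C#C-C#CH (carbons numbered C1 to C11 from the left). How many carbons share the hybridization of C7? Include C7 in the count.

3

C7 is sp3 (only σ bonds).
C1: sp
C2: sp
C3: sp
C4: sp
C5: sp3 ✓
C6: sp3 ✓
C7: sp3 ✓
C8: sp
C9: sp
C10: sp
C11: sp
3 carbons are sp3.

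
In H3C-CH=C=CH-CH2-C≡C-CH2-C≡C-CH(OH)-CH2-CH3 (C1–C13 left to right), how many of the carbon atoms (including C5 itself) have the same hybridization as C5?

C5 is sp3 (only σ bonds).
C1: sp3 ✓
C2: sp2
C3: sp
C4: sp2
C5: sp3 ✓
C6: sp
C7: sp
C8: sp3 ✓
C9: sp
C10: sp
C11: sp3 ✓
C12: sp3 ✓
C13: sp3 ✓
6 carbons are sp3.

6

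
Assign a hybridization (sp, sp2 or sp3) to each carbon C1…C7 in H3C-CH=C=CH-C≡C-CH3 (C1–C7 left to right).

C1 (4 σ bonds) has steric number 4: sp3.
C2 carries 3 σ bonds, plus one π bond, giving a steric number of 3, so it is sp2.
C3: 2 σ bonds, plus two π bonds — 2 electron domains, sp.
C4 carries 3 σ bonds, plus one π bond, giving a steric number of 3, so it is sp2.
C5 is sp: 2 σ bonds, plus two π bonds, 2 electron-density regions.
C6 — 2 σ bonds, plus two π bonds. Steric number 2, so sp.
C7 is sp3: 4 σ bonds, 4 electron-density regions.

C1 sp3, C2 sp2, C3 sp, C4 sp2, C5 sp, C6 sp, C7 sp3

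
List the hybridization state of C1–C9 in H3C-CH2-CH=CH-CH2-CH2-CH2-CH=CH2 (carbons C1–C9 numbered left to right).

C1 has 4 σ bonds: steric number 4 → sp3.
C2 — 4 σ bonds. Steric number 4, so sp3.
C3: 3 σ bonds, plus one π bond; 3 regions of electron density → sp2.
C4 (3 σ bonds, plus one π bond) has steric number 3: sp2.
C5 — 4 σ bonds. Steric number 4, so sp3.
C6 carries 4 σ bonds, giving a steric number of 4, so it is sp3.
C7 (4 σ bonds) has steric number 4: sp3.
C8 has 3 σ bonds, plus one π bond: steric number 3 → sp2.
C9: 3 σ bonds, plus one π bond — 3 electron domains, sp2.

C1 sp3, C2 sp3, C3 sp2, C4 sp2, C5 sp3, C6 sp3, C7 sp3, C8 sp2, C9 sp2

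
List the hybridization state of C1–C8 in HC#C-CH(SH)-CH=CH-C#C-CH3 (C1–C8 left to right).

C1: 2 σ bonds, plus two π bonds — 2 electron domains, sp.
C2 — 2 σ bonds, plus two π bonds. Steric number 2, so sp.
C3 (4 σ bonds) has steric number 4: sp3.
C4 — 3 σ bonds, plus one π bond. Steric number 3, so sp2.
C5 has 3 σ bonds, plus one π bond: steric number 3 → sp2.
C6 has 2 σ bonds, plus two π bonds: steric number 2 → sp.
C7 carries 2 σ bonds, plus two π bonds, giving a steric number of 2, so it is sp.
C8 — 4 σ bonds. Steric number 4, so sp3.

C1 sp, C2 sp, C3 sp3, C4 sp2, C5 sp2, C6 sp, C7 sp, C8 sp3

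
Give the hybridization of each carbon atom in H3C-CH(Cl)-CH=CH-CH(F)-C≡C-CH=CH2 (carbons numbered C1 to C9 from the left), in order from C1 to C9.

C1 (4 σ bonds) has steric number 4: sp3.
C2: 4 σ bonds — 4 electron domains, sp3.
C3: 3 σ bonds, plus one π bond — 3 electron domains, sp2.
C4 (3 σ bonds, plus one π bond) has steric number 3: sp2.
C5 carries 4 σ bonds, giving a steric number of 4, so it is sp3.
C6: 2 σ bonds, plus two π bonds; 2 regions of electron density → sp.
C7 (2 σ bonds, plus two π bonds) has steric number 2: sp.
C8 — 3 σ bonds, plus one π bond. Steric number 3, so sp2.
C9 carries 3 σ bonds, plus one π bond, giving a steric number of 3, so it is sp2.

C1 sp3, C2 sp3, C3 sp2, C4 sp2, C5 sp3, C6 sp, C7 sp, C8 sp2, C9 sp2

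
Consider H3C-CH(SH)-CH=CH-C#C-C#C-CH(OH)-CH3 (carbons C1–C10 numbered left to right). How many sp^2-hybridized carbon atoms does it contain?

C1: sp3
C2: sp3
C3: sp2 ✓
C4: sp2 ✓
C5: sp
C6: sp
C7: sp
C8: sp
C9: sp3
C10: sp3
C3, C4 → 2 sp2 carbons.

2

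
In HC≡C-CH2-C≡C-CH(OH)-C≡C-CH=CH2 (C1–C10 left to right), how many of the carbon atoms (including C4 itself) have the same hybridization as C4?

C4 is sp (two π bonds).
C1: sp ✓
C2: sp ✓
C3: sp3
C4: sp ✓
C5: sp ✓
C6: sp3
C7: sp ✓
C8: sp ✓
C9: sp2
C10: sp2
6 carbons are sp.

6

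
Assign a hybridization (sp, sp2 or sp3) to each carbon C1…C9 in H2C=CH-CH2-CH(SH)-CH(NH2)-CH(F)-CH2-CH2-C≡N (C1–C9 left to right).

C1 sp2, C2 sp2, C3 sp3, C4 sp3, C5 sp3, C6 sp3, C7 sp3, C8 sp3, C9 sp

C1: 3 σ bonds, plus one π bond — 3 electron domains, sp2.
C2: 3 σ bonds, plus one π bond; 3 regions of electron density → sp2.
C3 has 4 σ bonds: steric number 4 → sp3.
C4 is sp3: 4 σ bonds, 4 electron-density regions.
C5 is sp3: 4 σ bonds, 4 electron-density regions.
C6: 4 σ bonds; 4 regions of electron density → sp3.
C7 has 4 σ bonds: steric number 4 → sp3.
C8 has 4 σ bonds: steric number 4 → sp3.
C9 has 2 σ bonds, plus two π bonds: steric number 2 → sp.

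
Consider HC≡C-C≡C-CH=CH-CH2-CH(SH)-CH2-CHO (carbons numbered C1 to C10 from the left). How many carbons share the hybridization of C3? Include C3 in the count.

C3 is sp (two π bonds).
C1: sp ✓
C2: sp ✓
C3: sp ✓
C4: sp ✓
C5: sp2
C6: sp2
C7: sp3
C8: sp3
C9: sp3
C10: sp2
4 carbons are sp.

4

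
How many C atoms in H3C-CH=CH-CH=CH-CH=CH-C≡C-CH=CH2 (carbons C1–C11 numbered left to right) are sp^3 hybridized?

C1: sp3 ✓
C2: sp2
C3: sp2
C4: sp2
C5: sp2
C6: sp2
C7: sp2
C8: sp
C9: sp
C10: sp2
C11: sp2
C1 → 1 sp3 carbon.

1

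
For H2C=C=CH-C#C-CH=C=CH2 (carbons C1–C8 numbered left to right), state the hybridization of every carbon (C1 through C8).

C1 has 3 σ bonds, plus one π bond: steric number 3 → sp2.
C2 carries 2 σ bonds, plus two π bonds, giving a steric number of 2, so it is sp.
C3 — 3 σ bonds, plus one π bond. Steric number 3, so sp2.
C4: 2 σ bonds, plus two π bonds; 2 regions of electron density → sp.
C5 carries 2 σ bonds, plus two π bonds, giving a steric number of 2, so it is sp.
C6 has 3 σ bonds, plus one π bond: steric number 3 → sp2.
C7: 2 σ bonds, plus two π bonds — 2 electron domains, sp.
C8 (3 σ bonds, plus one π bond) has steric number 3: sp2.

C1 sp2, C2 sp, C3 sp2, C4 sp, C5 sp, C6 sp2, C7 sp, C8 sp2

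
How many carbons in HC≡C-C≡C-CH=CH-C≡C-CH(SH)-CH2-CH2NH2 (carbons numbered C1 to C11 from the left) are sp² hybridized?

C1: sp
C2: sp
C3: sp
C4: sp
C5: sp2 ✓
C6: sp2 ✓
C7: sp
C8: sp
C9: sp3
C10: sp3
C11: sp3
C5, C6 → 2 sp2 carbons.

2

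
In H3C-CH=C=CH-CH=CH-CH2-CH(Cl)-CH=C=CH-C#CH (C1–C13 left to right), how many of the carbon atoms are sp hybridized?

4

C1: sp3
C2: sp2
C3: sp ✓
C4: sp2
C5: sp2
C6: sp2
C7: sp3
C8: sp3
C9: sp2
C10: sp ✓
C11: sp2
C12: sp ✓
C13: sp ✓
C3, C10, C12, C13 → 4 sp carbons.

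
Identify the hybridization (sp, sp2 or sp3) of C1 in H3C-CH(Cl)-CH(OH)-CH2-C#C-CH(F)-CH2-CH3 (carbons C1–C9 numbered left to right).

C1 — 4 σ bonds. Steric number 4, so sp3.

sp³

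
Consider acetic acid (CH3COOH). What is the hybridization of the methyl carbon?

The methyl carbon: 4 σ bonds — 4 electron domains, sp3.

sp³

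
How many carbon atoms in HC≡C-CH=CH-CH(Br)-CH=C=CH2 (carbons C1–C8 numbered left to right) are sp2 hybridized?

C1: sp
C2: sp
C3: sp2 ✓
C4: sp2 ✓
C5: sp3
C6: sp2 ✓
C7: sp
C8: sp2 ✓
C3, C4, C6, C8 → 4 sp2 carbons.

4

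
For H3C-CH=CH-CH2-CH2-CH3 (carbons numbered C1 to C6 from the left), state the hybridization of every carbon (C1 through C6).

C1 — 4 σ bonds. Steric number 4, so sp3.
C2: 3 σ bonds, plus one π bond; 3 regions of electron density → sp2.
C3 — 3 σ bonds, plus one π bond. Steric number 3, so sp2.
C4: 4 σ bonds; 4 regions of electron density → sp3.
C5 has 4 σ bonds: steric number 4 → sp3.
C6 carries 4 σ bonds, giving a steric number of 4, so it is sp3.

C1 sp3, C2 sp2, C3 sp2, C4 sp3, C5 sp3, C6 sp3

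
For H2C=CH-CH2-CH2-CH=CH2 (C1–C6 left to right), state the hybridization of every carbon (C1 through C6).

C1 is sp2: 3 σ bonds, plus one π bond, 3 electron-density regions.
C2: 3 σ bonds, plus one π bond — 3 electron domains, sp2.
C3 carries 4 σ bonds, giving a steric number of 4, so it is sp3.
C4: 4 σ bonds — 4 electron domains, sp3.
C5 is sp2: 3 σ bonds, plus one π bond, 3 electron-density regions.
C6 carries 3 σ bonds, plus one π bond, giving a steric number of 3, so it is sp2.

C1 sp2, C2 sp2, C3 sp3, C4 sp3, C5 sp2, C6 sp2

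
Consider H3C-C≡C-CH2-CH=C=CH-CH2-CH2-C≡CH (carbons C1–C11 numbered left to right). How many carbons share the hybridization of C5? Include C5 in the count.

C5 is sp2 (one π bond).
C1: sp3
C2: sp
C3: sp
C4: sp3
C5: sp2 ✓
C6: sp
C7: sp2 ✓
C8: sp3
C9: sp3
C10: sp
C11: sp
2 carbons are sp2.

2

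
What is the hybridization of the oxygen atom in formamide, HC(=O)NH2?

The oxygen atom has 1 σ bond and 2 lone pairs, plus one π bond: steric number 3 → sp2.

sp²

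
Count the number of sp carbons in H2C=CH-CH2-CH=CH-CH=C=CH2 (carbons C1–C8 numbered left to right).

1

C1: sp2
C2: sp2
C3: sp3
C4: sp2
C5: sp2
C6: sp2
C7: sp ✓
C8: sp2
C7 → 1 sp carbon.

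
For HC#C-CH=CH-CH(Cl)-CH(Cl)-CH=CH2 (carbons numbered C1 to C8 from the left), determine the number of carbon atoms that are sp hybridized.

2

C1: sp ✓
C2: sp ✓
C3: sp2
C4: sp2
C5: sp3
C6: sp3
C7: sp2
C8: sp2
C1, C2 → 2 sp carbons.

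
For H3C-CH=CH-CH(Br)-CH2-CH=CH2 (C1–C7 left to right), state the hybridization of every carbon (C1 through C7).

C1 — 4 σ bonds. Steric number 4, so sp3.
C2: 3 σ bonds, plus one π bond; 3 regions of electron density → sp2.
C3 — 3 σ bonds, plus one π bond. Steric number 3, so sp2.
C4: 4 σ bonds — 4 electron domains, sp3.
C5 — 4 σ bonds. Steric number 4, so sp3.
C6 — 3 σ bonds, plus one π bond. Steric number 3, so sp2.
C7: 3 σ bonds, plus one π bond — 3 electron domains, sp2.

C1 sp3, C2 sp2, C3 sp2, C4 sp3, C5 sp3, C6 sp2, C7 sp2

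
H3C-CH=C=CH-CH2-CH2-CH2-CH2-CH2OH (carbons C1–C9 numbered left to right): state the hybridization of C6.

sp³

C6 carries 4 σ bonds, giving a steric number of 4, so it is sp3.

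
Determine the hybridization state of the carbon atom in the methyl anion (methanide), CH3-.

Three σ bonds + one lone pair = steric number 4 → sp3, pyramidal.

sp^3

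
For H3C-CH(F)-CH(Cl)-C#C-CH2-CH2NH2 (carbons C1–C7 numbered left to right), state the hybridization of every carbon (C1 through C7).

C1 sp3, C2 sp3, C3 sp3, C4 sp, C5 sp, C6 sp3, C7 sp3

C1: 4 σ bonds; 4 regions of electron density → sp3.
C2 carries 4 σ bonds, giving a steric number of 4, so it is sp3.
C3: 4 σ bonds — 4 electron domains, sp3.
C4 is sp: 2 σ bonds, plus two π bonds, 2 electron-density regions.
C5 (2 σ bonds, plus two π bonds) has steric number 2: sp.
C6 carries 4 σ bonds, giving a steric number of 4, so it is sp3.
C7 has 4 σ bonds: steric number 4 → sp3.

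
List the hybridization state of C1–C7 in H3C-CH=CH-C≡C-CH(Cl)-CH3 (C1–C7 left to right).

C1 sp3, C2 sp2, C3 sp2, C4 sp, C5 sp, C6 sp3, C7 sp3

C1 — 4 σ bonds. Steric number 4, so sp3.
C2 — 3 σ bonds, plus one π bond. Steric number 3, so sp2.
C3 — 3 σ bonds, plus one π bond. Steric number 3, so sp2.
C4 is sp: 2 σ bonds, plus two π bonds, 2 electron-density regions.
C5 carries 2 σ bonds, plus two π bonds, giving a steric number of 2, so it is sp.
C6: 4 σ bonds — 4 electron domains, sp3.
C7 carries 4 σ bonds, giving a steric number of 4, so it is sp3.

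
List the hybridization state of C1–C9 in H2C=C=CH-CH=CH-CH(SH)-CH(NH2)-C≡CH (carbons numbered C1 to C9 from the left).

C1 sp2, C2 sp, C3 sp2, C4 sp2, C5 sp2, C6 sp3, C7 sp3, C8 sp, C9 sp

C1 (3 σ bonds, plus one π bond) has steric number 3: sp2.
C2 is sp: 2 σ bonds, plus two π bonds, 2 electron-density regions.
C3 (3 σ bonds, plus one π bond) has steric number 3: sp2.
C4 has 3 σ bonds, plus one π bond: steric number 3 → sp2.
C5 has 3 σ bonds, plus one π bond: steric number 3 → sp2.
C6 is sp3: 4 σ bonds, 4 electron-density regions.
C7: 4 σ bonds; 4 regions of electron density → sp3.
C8: 2 σ bonds, plus two π bonds — 2 electron domains, sp.
C9 is sp: 2 σ bonds, plus two π bonds, 2 electron-density regions.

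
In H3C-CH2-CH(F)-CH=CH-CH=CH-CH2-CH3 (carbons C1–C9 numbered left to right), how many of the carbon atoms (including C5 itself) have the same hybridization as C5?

4

C5 is sp2 (one π bond).
C1: sp3
C2: sp3
C3: sp3
C4: sp2 ✓
C5: sp2 ✓
C6: sp2 ✓
C7: sp2 ✓
C8: sp3
C9: sp3
4 carbons are sp2.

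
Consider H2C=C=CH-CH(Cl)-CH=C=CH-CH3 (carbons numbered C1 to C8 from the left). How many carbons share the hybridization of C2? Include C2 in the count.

2

C2 is sp (two π bonds).
C1: sp2
C2: sp ✓
C3: sp2
C4: sp3
C5: sp2
C6: sp ✓
C7: sp2
C8: sp3
2 carbons are sp.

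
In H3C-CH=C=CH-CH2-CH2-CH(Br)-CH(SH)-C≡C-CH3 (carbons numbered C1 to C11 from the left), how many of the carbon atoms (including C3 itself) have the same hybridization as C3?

C3 is sp (two π bonds).
C1: sp3
C2: sp2
C3: sp ✓
C4: sp2
C5: sp3
C6: sp3
C7: sp3
C8: sp3
C9: sp ✓
C10: sp ✓
C11: sp3
3 carbons are sp.

3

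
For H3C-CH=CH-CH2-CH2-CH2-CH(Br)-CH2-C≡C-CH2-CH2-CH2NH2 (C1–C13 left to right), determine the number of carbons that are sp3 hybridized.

C1: sp3 ✓
C2: sp2
C3: sp2
C4: sp3 ✓
C5: sp3 ✓
C6: sp3 ✓
C7: sp3 ✓
C8: sp3 ✓
C9: sp
C10: sp
C11: sp3 ✓
C12: sp3 ✓
C13: sp3 ✓
C1, C4, C5, C6, C7, C8, C11, C12, C13 → 9 sp3 carbons.

9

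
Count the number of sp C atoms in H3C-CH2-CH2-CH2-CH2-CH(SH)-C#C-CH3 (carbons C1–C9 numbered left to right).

2

C1: sp3
C2: sp3
C3: sp3
C4: sp3
C5: sp3
C6: sp3
C7: sp ✓
C8: sp ✓
C9: sp3
C7, C8 → 2 sp carbons.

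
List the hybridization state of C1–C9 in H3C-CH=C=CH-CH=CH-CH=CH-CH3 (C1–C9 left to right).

C1 sp3, C2 sp2, C3 sp, C4 sp2, C5 sp2, C6 sp2, C7 sp2, C8 sp2, C9 sp3

C1: 4 σ bonds; 4 regions of electron density → sp3.
C2 — 3 σ bonds, plus one π bond. Steric number 3, so sp2.
C3 has 2 σ bonds, plus two π bonds: steric number 2 → sp.
C4 carries 3 σ bonds, plus one π bond, giving a steric number of 3, so it is sp2.
C5 is sp2: 3 σ bonds, plus one π bond, 3 electron-density regions.
C6 is sp2: 3 σ bonds, plus one π bond, 3 electron-density regions.
C7: 3 σ bonds, plus one π bond; 3 regions of electron density → sp2.
C8 carries 3 σ bonds, plus one π bond, giving a steric number of 3, so it is sp2.
C9 (4 σ bonds) has steric number 4: sp3.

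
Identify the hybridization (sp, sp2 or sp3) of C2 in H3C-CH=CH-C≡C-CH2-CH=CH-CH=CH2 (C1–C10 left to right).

C2: 3 σ bonds, plus one π bond — 3 electron domains, sp2.

sp2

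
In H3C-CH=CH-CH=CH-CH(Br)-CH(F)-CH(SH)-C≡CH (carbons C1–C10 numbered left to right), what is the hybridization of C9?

C9 has 2 σ bonds, plus two π bonds: steric number 2 → sp.

sp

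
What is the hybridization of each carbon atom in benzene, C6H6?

Every ring carbon has three σ bonds and contributes one p electron to the aromatic π system.

sp2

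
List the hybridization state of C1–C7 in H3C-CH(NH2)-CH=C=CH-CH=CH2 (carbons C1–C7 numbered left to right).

C1 sp3, C2 sp3, C3 sp2, C4 sp, C5 sp2, C6 sp2, C7 sp2

C1 — 4 σ bonds. Steric number 4, so sp3.
C2 (4 σ bonds) has steric number 4: sp3.
C3 (3 σ bonds, plus one π bond) has steric number 3: sp2.
C4: 2 σ bonds, plus two π bonds; 2 regions of electron density → sp.
C5 carries 3 σ bonds, plus one π bond, giving a steric number of 3, so it is sp2.
C6 carries 3 σ bonds, plus one π bond, giving a steric number of 3, so it is sp2.
C7: 3 σ bonds, plus one π bond — 3 electron domains, sp2.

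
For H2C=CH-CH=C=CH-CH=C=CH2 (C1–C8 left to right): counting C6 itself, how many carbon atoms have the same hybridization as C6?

6

C6 is sp2 (one π bond).
C1: sp2 ✓
C2: sp2 ✓
C3: sp2 ✓
C4: sp
C5: sp2 ✓
C6: sp2 ✓
C7: sp
C8: sp2 ✓
6 carbons are sp2.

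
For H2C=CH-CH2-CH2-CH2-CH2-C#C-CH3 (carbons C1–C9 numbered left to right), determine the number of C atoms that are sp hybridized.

C1: sp2
C2: sp2
C3: sp3
C4: sp3
C5: sp3
C6: sp3
C7: sp ✓
C8: sp ✓
C9: sp3
C7, C8 → 2 sp carbons.

2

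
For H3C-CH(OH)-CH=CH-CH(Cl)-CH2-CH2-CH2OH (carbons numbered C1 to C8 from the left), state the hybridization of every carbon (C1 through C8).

C1 carries 4 σ bonds, giving a steric number of 4, so it is sp3.
C2: 4 σ bonds; 4 regions of electron density → sp3.
C3 has 3 σ bonds, plus one π bond: steric number 3 → sp2.
C4 carries 3 σ bonds, plus one π bond, giving a steric number of 3, so it is sp2.
C5 has 4 σ bonds: steric number 4 → sp3.
C6: 4 σ bonds — 4 electron domains, sp3.
C7 — 4 σ bonds. Steric number 4, so sp3.
C8 — 4 σ bonds. Steric number 4, so sp3.

C1 sp3, C2 sp3, C3 sp2, C4 sp2, C5 sp3, C6 sp3, C7 sp3, C8 sp3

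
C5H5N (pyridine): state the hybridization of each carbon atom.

Each carbon atom carries 3 σ bonds, plus one π bond, giving a steric number of 3, so it is sp2.

sp²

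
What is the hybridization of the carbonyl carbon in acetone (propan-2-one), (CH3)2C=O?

The carbonyl carbon: 3 σ bonds, plus one π bond — 3 electron domains, sp2.

sp2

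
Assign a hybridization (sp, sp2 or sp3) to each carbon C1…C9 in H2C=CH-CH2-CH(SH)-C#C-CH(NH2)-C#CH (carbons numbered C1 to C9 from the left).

C1 has 3 σ bonds, plus one π bond: steric number 3 → sp2.
C2 carries 3 σ bonds, plus one π bond, giving a steric number of 3, so it is sp2.
C3 has 4 σ bonds: steric number 4 → sp3.
C4: 4 σ bonds — 4 electron domains, sp3.
C5: 2 σ bonds, plus two π bonds — 2 electron domains, sp.
C6 has 2 σ bonds, plus two π bonds: steric number 2 → sp.
C7: 4 σ bonds — 4 electron domains, sp3.
C8 — 2 σ bonds, plus two π bonds. Steric number 2, so sp.
C9 — 2 σ bonds, plus two π bonds. Steric number 2, so sp.

C1 sp2, C2 sp2, C3 sp3, C4 sp3, C5 sp, C6 sp, C7 sp3, C8 sp, C9 sp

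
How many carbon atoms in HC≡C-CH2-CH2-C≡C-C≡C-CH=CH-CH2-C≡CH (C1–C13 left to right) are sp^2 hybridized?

C1: sp
C2: sp
C3: sp3
C4: sp3
C5: sp
C6: sp
C7: sp
C8: sp
C9: sp2 ✓
C10: sp2 ✓
C11: sp3
C12: sp
C13: sp
C9, C10 → 2 sp2 carbons.

2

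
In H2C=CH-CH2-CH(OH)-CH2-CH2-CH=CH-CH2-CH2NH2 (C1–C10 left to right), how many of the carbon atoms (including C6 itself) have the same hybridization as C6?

C6 is sp3 (only σ bonds).
C1: sp2
C2: sp2
C3: sp3 ✓
C4: sp3 ✓
C5: sp3 ✓
C6: sp3 ✓
C7: sp2
C8: sp2
C9: sp3 ✓
C10: sp3 ✓
6 carbons are sp3.

6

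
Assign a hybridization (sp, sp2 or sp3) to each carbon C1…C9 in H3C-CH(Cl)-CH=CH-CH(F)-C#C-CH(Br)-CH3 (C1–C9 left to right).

C1 has 4 σ bonds: steric number 4 → sp3.
C2 — 4 σ bonds. Steric number 4, so sp3.
C3 (3 σ bonds, plus one π bond) has steric number 3: sp2.
C4: 3 σ bonds, plus one π bond — 3 electron domains, sp2.
C5 has 4 σ bonds: steric number 4 → sp3.
C6 carries 2 σ bonds, plus two π bonds, giving a steric number of 2, so it is sp.
C7 — 2 σ bonds, plus two π bonds. Steric number 2, so sp.
C8 has 4 σ bonds: steric number 4 → sp3.
C9: 4 σ bonds — 4 electron domains, sp3.

C1 sp3, C2 sp3, C3 sp2, C4 sp2, C5 sp3, C6 sp, C7 sp, C8 sp3, C9 sp3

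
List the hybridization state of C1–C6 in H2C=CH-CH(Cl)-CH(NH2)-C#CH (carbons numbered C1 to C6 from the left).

C1 is sp2: 3 σ bonds, plus one π bond, 3 electron-density regions.
C2 carries 3 σ bonds, plus one π bond, giving a steric number of 3, so it is sp2.
C3 — 4 σ bonds. Steric number 4, so sp3.
C4: 4 σ bonds; 4 regions of electron density → sp3.
C5 is sp: 2 σ bonds, plus two π bonds, 2 electron-density regions.
C6 — 2 σ bonds, plus two π bonds. Steric number 2, so sp.

C1 sp2, C2 sp2, C3 sp3, C4 sp3, C5 sp, C6 sp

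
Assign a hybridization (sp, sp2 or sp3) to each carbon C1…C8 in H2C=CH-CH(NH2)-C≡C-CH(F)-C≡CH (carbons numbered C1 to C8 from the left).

C1 (3 σ bonds, plus one π bond) has steric number 3: sp2.
C2: 3 σ bonds, plus one π bond; 3 regions of electron density → sp2.
C3 is sp3: 4 σ bonds, 4 electron-density regions.
C4 is sp: 2 σ bonds, plus two π bonds, 2 electron-density regions.
C5 is sp: 2 σ bonds, plus two π bonds, 2 electron-density regions.
C6 carries 4 σ bonds, giving a steric number of 4, so it is sp3.
C7 has 2 σ bonds, plus two π bonds: steric number 2 → sp.
C8 is sp: 2 σ bonds, plus two π bonds, 2 electron-density regions.

C1 sp2, C2 sp2, C3 sp3, C4 sp, C5 sp, C6 sp3, C7 sp, C8 sp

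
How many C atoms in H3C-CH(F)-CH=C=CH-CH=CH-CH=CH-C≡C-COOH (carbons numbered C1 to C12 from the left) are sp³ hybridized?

C1: sp3 ✓
C2: sp3 ✓
C3: sp2
C4: sp
C5: sp2
C6: sp2
C7: sp2
C8: sp2
C9: sp2
C10: sp
C11: sp
C12: sp2
C1, C2 → 2 sp3 carbons.

2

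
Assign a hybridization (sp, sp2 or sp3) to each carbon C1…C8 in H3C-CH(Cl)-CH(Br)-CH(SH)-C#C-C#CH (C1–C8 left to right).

C1 has 4 σ bonds: steric number 4 → sp3.
C2 — 4 σ bonds. Steric number 4, so sp3.
C3 is sp3: 4 σ bonds, 4 electron-density regions.
C4: 4 σ bonds; 4 regions of electron density → sp3.
C5 (2 σ bonds, plus two π bonds) has steric number 2: sp.
C6 is sp: 2 σ bonds, plus two π bonds, 2 electron-density regions.
C7: 2 σ bonds, plus two π bonds — 2 electron domains, sp.
C8: 2 σ bonds, plus two π bonds — 2 electron domains, sp.

C1 sp3, C2 sp3, C3 sp3, C4 sp3, C5 sp, C6 sp, C7 sp, C8 sp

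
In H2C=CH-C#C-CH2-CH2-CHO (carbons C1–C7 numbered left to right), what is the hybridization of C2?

sp²

C2: 3 σ bonds, plus one π bond; 3 regions of electron density → sp2.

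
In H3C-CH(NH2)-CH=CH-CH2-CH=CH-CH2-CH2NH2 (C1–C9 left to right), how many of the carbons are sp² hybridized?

C1: sp3
C2: sp3
C3: sp2 ✓
C4: sp2 ✓
C5: sp3
C6: sp2 ✓
C7: sp2 ✓
C8: sp3
C9: sp3
C3, C4, C6, C7 → 4 sp2 carbons.

4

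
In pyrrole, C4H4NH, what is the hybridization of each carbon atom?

sp²

Each carbon atom (3 σ bonds, plus one π bond) has steric number 3: sp2.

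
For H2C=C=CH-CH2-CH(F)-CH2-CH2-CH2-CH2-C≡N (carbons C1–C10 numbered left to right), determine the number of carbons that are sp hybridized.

2

C1: sp2
C2: sp ✓
C3: sp2
C4: sp3
C5: sp3
C6: sp3
C7: sp3
C8: sp3
C9: sp3
C10: sp ✓
C2, C10 → 2 sp carbons.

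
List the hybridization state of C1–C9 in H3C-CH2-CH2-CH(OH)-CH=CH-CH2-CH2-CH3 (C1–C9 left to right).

C1 sp3, C2 sp3, C3 sp3, C4 sp3, C5 sp2, C6 sp2, C7 sp3, C8 sp3, C9 sp3

C1: 4 σ bonds; 4 regions of electron density → sp3.
C2: 4 σ bonds — 4 electron domains, sp3.
C3 carries 4 σ bonds, giving a steric number of 4, so it is sp3.
C4: 4 σ bonds — 4 electron domains, sp3.
C5 is sp2: 3 σ bonds, plus one π bond, 3 electron-density regions.
C6 carries 3 σ bonds, plus one π bond, giving a steric number of 3, so it is sp2.
C7 is sp3: 4 σ bonds, 4 electron-density regions.
C8: 4 σ bonds — 4 electron domains, sp3.
C9: 4 σ bonds — 4 electron domains, sp3.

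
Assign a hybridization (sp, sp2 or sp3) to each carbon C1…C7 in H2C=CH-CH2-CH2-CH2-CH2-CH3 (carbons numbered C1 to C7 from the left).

C1 sp2, C2 sp2, C3 sp3, C4 sp3, C5 sp3, C6 sp3, C7 sp3

C1: 3 σ bonds, plus one π bond — 3 electron domains, sp2.
C2: 3 σ bonds, plus one π bond; 3 regions of electron density → sp2.
C3 carries 4 σ bonds, giving a steric number of 4, so it is sp3.
C4 (4 σ bonds) has steric number 4: sp3.
C5 has 4 σ bonds: steric number 4 → sp3.
C6 is sp3: 4 σ bonds, 4 electron-density regions.
C7 carries 4 σ bonds, giving a steric number of 4, so it is sp3.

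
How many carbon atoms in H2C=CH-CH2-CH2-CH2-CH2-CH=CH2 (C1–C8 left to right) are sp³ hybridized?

4

C1: sp2
C2: sp2
C3: sp3 ✓
C4: sp3 ✓
C5: sp3 ✓
C6: sp3 ✓
C7: sp2
C8: sp2
C3, C4, C5, C6 → 4 sp3 carbons.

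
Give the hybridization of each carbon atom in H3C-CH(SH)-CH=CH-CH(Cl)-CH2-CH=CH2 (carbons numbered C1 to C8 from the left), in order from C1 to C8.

C1 carries 4 σ bonds, giving a steric number of 4, so it is sp3.
C2 is sp3: 4 σ bonds, 4 electron-density regions.
C3 (3 σ bonds, plus one π bond) has steric number 3: sp2.
C4 — 3 σ bonds, plus one π bond. Steric number 3, so sp2.
C5 is sp3: 4 σ bonds, 4 electron-density regions.
C6 (4 σ bonds) has steric number 4: sp3.
C7: 3 σ bonds, plus one π bond — 3 electron domains, sp2.
C8 (3 σ bonds, plus one π bond) has steric number 3: sp2.

C1 sp3, C2 sp3, C3 sp2, C4 sp2, C5 sp3, C6 sp3, C7 sp2, C8 sp2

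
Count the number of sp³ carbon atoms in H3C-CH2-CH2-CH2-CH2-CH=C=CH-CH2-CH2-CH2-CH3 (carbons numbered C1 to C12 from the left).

C1: sp3 ✓
C2: sp3 ✓
C3: sp3 ✓
C4: sp3 ✓
C5: sp3 ✓
C6: sp2
C7: sp
C8: sp2
C9: sp3 ✓
C10: sp3 ✓
C11: sp3 ✓
C12: sp3 ✓
C1, C2, C3, C4, C5, C9, C10, C11, C12 → 9 sp3 carbons.

9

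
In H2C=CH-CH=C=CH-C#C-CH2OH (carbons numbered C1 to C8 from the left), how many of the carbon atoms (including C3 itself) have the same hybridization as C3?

4

C3 is sp2 (one π bond).
C1: sp2 ✓
C2: sp2 ✓
C3: sp2 ✓
C4: sp
C5: sp2 ✓
C6: sp
C7: sp
C8: sp3
4 carbons are sp2.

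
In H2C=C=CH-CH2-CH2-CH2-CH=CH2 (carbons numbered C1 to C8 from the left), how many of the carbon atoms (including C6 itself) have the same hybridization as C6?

C6 is sp3 (only σ bonds).
C1: sp2
C2: sp
C3: sp2
C4: sp3 ✓
C5: sp3 ✓
C6: sp3 ✓
C7: sp2
C8: sp2
3 carbons are sp3.

3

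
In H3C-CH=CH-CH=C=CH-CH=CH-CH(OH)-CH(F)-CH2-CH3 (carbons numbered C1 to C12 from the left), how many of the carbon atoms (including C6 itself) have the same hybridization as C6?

6

C6 is sp2 (one π bond).
C1: sp3
C2: sp2 ✓
C3: sp2 ✓
C4: sp2 ✓
C5: sp
C6: sp2 ✓
C7: sp2 ✓
C8: sp2 ✓
C9: sp3
C10: sp3
C11: sp3
C12: sp3
6 carbons are sp2.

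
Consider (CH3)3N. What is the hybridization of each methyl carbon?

Each methyl carbon carries 4 σ bonds, giving a steric number of 4, so it is sp3.

sp³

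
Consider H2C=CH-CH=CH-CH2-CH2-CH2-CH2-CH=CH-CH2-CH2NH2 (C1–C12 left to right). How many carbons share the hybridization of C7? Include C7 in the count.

6

C7 is sp3 (only σ bonds).
C1: sp2
C2: sp2
C3: sp2
C4: sp2
C5: sp3 ✓
C6: sp3 ✓
C7: sp3 ✓
C8: sp3 ✓
C9: sp2
C10: sp2
C11: sp3 ✓
C12: sp3 ✓
6 carbons are sp3.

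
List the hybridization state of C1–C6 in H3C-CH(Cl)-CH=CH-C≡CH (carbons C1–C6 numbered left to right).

C1 sp3, C2 sp3, C3 sp2, C4 sp2, C5 sp, C6 sp

C1: 4 σ bonds; 4 regions of electron density → sp3.
C2: 4 σ bonds; 4 regions of electron density → sp3.
C3: 3 σ bonds, plus one π bond — 3 electron domains, sp2.
C4: 3 σ bonds, plus one π bond; 3 regions of electron density → sp2.
C5 (2 σ bonds, plus two π bonds) has steric number 2: sp.
C6 (2 σ bonds, plus two π bonds) has steric number 2: sp.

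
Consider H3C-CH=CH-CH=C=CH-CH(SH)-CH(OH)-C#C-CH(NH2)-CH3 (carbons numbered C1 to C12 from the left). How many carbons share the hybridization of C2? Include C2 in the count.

4

C2 is sp2 (one π bond).
C1: sp3
C2: sp2 ✓
C3: sp2 ✓
C4: sp2 ✓
C5: sp
C6: sp2 ✓
C7: sp3
C8: sp3
C9: sp
C10: sp
C11: sp3
C12: sp3
4 carbons are sp2.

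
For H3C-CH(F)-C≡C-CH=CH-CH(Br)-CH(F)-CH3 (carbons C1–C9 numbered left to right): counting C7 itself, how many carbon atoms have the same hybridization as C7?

C7 is sp3 (only σ bonds).
C1: sp3 ✓
C2: sp3 ✓
C3: sp
C4: sp
C5: sp2
C6: sp2
C7: sp3 ✓
C8: sp3 ✓
C9: sp3 ✓
5 carbons are sp3.

5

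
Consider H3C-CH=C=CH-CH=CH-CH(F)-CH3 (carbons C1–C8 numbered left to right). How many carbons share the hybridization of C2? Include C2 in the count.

4

C2 is sp2 (one π bond).
C1: sp3
C2: sp2 ✓
C3: sp
C4: sp2 ✓
C5: sp2 ✓
C6: sp2 ✓
C7: sp3
C8: sp3
4 carbons are sp2.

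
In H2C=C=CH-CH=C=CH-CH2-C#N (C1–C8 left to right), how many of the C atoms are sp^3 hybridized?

C1: sp2
C2: sp
C3: sp2
C4: sp2
C5: sp
C6: sp2
C7: sp3 ✓
C8: sp
C7 → 1 sp3 carbon.

1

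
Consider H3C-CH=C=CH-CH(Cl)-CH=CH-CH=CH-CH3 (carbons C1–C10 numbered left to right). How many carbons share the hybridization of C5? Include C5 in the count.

C5 is sp3 (only σ bonds).
C1: sp3 ✓
C2: sp2
C3: sp
C4: sp2
C5: sp3 ✓
C6: sp2
C7: sp2
C8: sp2
C9: sp2
C10: sp3 ✓
3 carbons are sp3.

3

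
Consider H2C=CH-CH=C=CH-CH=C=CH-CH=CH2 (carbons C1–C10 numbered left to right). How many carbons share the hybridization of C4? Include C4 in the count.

C4 is sp (two π bonds).
C1: sp2
C2: sp2
C3: sp2
C4: sp ✓
C5: sp2
C6: sp2
C7: sp ✓
C8: sp2
C9: sp2
C10: sp2
2 carbons are sp.

2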